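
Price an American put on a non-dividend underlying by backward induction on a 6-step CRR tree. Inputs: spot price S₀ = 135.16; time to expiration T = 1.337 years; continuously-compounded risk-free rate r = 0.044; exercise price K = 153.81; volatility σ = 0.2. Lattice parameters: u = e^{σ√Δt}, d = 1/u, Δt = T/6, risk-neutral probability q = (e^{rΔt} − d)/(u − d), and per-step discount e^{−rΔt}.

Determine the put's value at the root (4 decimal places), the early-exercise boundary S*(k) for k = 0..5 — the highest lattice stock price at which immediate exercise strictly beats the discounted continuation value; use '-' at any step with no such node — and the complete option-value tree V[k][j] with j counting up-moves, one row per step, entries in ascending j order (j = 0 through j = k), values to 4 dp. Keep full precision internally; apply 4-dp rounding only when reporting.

price = 20.9882
boundary = - 122.9833 111.9037 122.9833 111.9037 122.9833
tree:
20.9882
30.8267 12.6027
41.9063 20.1362 6.1173
51.9878 30.8267 10.9748 1.8980
61.1611 41.9063 18.9495 4.0653 0.0000
69.5079 51.9878 30.8267 8.7073 0.0000 0.0000
77.1027 61.1611 41.9063 18.6500 0.0000 0.0000 0.0000

Δt=0.22283, u=1.09901, d=0.90991, q=0.52852, disc=e^(-rΔt)=0.99024
k=6 terminal: V=max(K-S,0) → 77.1027 61.1611 41.9063 18.6500 0.0000 0.0000 0.0000
k=5: j=0 S=84.3021 intr=69.5079 cont=68.0072 V=69.5079[EX]; j=1 S=101.8222 intr=51.9878 cont=50.4871 V=51.9878[EX]; j=2 S=122.9833 intr=30.8267 cont=29.3260 V=30.8267[EX]; j=3 S=148.5423 intr=5.2677 cont=8.7073 V=8.7073[hold]; j=4 S=179.4130 intr=0.0000 cont=0.0000 V=0.0000[hold]; j=5 S=216.6995 intr=0.0000 cont=0.0000 V=0.0000[hold]  S*(5)=122.9833
k=4: j=0 S=92.6489 intr=61.1611 cont=59.6604 V=61.1611[EX]; j=1 S=111.9037 intr=41.9063 cont=40.4056 V=41.9063[EX]; j=2 S=135.1600 intr=18.6500 cont=18.9495 V=18.9495[hold]; j=3 S=163.2496 intr=0.0000 cont=4.0653 V=4.0653[hold]; j=4 S=197.1769 intr=0.0000 cont=0.0000 V=0.0000[hold]  S*(4)=111.9037
k=3: j=0 S=101.8222 intr=51.9878 cont=50.4871 V=51.9878[EX]; j=1 S=122.9833 intr=30.8267 cont=29.4827 V=30.8267[EX]; j=2 S=148.5423 intr=5.2677 cont=10.9748 V=10.9748[hold]; j=3 S=179.4130 intr=0.0000 cont=1.8980 V=1.8980[hold]  S*(3)=122.9833
k=2: j=0 S=111.9037 intr=41.9063 cont=40.4056 V=41.9063[EX]; j=1 S=135.1600 intr=18.6500 cont=20.1362 V=20.1362[hold]; j=2 S=163.2496 intr=0.0000 cont=6.1173 V=6.1173[hold]  S*(2)=111.9037
k=1: j=0 S=122.9833 intr=30.8267 cont=30.1038 V=30.8267[EX]; j=1 S=148.5423 intr=5.2677 cont=12.6027 V=12.6027[hold]  S*(1)=122.9833
k=0: j=0 S=135.1600 intr=18.6500 cont=20.9882 V=20.9882[hold]  S*(0)=-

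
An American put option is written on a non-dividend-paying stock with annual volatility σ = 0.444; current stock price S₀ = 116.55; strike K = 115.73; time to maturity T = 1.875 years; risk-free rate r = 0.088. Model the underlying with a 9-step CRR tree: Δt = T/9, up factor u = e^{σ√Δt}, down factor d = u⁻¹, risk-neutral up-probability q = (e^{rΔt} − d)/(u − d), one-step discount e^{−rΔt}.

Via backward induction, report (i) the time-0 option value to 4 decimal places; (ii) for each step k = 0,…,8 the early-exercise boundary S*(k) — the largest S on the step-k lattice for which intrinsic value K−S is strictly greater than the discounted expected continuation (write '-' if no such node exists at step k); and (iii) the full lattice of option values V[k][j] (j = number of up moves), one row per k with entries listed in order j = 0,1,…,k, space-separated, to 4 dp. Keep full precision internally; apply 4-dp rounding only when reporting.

price = 20.1848
boundary = - - - 63.4561 51.8156 63.4561 77.7117 63.4561 77.7117
tree:
20.1848
28.5003 12.4509
39.1640 18.6801 6.5574
52.2739 27.2454 10.6349 2.6401
63.9144 38.4558 16.8202 4.7185 0.6171
73.4196 52.2739 25.7878 8.2948 1.2441 0.0000
81.1811 63.9144 38.0183 14.2668 2.5085 0.0000 0.0000
87.5188 73.4196 52.2739 23.8106 5.0576 0.0000 0.0000 0.0000
92.6939 81.1811 63.9144 38.0183 10.1974 0.0000 0.0000 0.0000 0.0000
96.9197 87.5188 73.4196 52.2739 20.5602 0.0000 0.0000 0.0000 0.0000 0.0000

Δt=0.20833  u=1.22465  d=0.81656  q=0.49485  discount=0.98183
step 9 (expiry): payoffs max(K−S,0) = 96.9197 87.5188 73.4196 52.2739 20.5602 0.0000 0.0000 0.0000 0.0000 0.0000
step 8: (k=8,j=0): S=23.0361, (K−S)⁺=92.6939, hold=90.5915 ⇒ V=92.6939 exercise | (k=8,j=1): S=34.5489, (K−S)⁺=81.1811, hold=79.0787 ⇒ V=81.1811 exercise | (k=8,j=2): S=51.8156, (K−S)⁺=63.9144, hold=61.8120 ⇒ V=63.9144 exercise | (k=8,j=3): S=77.7117, (K−S)⁺=38.0183, hold=35.9159 ⇒ V=38.0183 exercise | (k=8,j=4): S=116.5500, (K−S)⁺=0.0000, hold=10.1974 ⇒ V=10.1974 continue | (k=8,j=5): S=174.7987, (K−S)⁺=0.0000, hold=0.0000 ⇒ V=0.0000 continue | (k=8,j=6): S=262.1586, (K−S)⁺=0.0000, hold=0.0000 ⇒ V=0.0000 continue | (k=8,j=7): S=393.1788, (K−S)⁺=0.0000, hold=0.0000 ⇒ V=0.0000 continue | (k=8,j=8): S=589.6795, (K−S)⁺=0.0000, hold=0.0000 ⇒ V=0.0000 continue  boundary S*=77.7117
step 7: (k=7,j=0): S=28.2112, (K−S)⁺=87.5188, hold=85.4164 ⇒ V=87.5188 exercise | (k=7,j=1): S=42.3104, (K−S)⁺=73.4196, hold=71.3172 ⇒ V=73.4196 exercise | (k=7,j=2): S=63.4561, (K−S)⁺=52.2739, hold=50.1715 ⇒ V=52.2739 exercise | (k=7,j=3): S=95.1698, (K−S)⁺=20.5602, hold=23.8106 ⇒ V=23.8106 continue | (k=7,j=4): S=142.7333, (K−S)⁺=0.0000, hold=5.0576 ⇒ V=5.0576 continue | (k=7,j=5): S=214.0677, (K−S)⁺=0.0000, hold=0.0000 ⇒ V=0.0000 continue | (k=7,j=6): S=321.0533, (K−S)⁺=0.0000, hold=0.0000 ⇒ V=0.0000 continue | (k=7,j=7): S=481.5075, (K−S)⁺=0.0000, hold=0.0000 ⇒ V=0.0000 continue  boundary S*=63.4561
step 6: (k=6,j=0): S=34.5489, (K−S)⁺=81.1811, hold=79.0787 ⇒ V=81.1811 exercise | (k=6,j=1): S=51.8156, (K−S)⁺=63.9144, hold=61.8120 ⇒ V=63.9144 exercise | (k=6,j=2): S=77.7117, (K−S)⁺=38.0183, hold=37.4952 ⇒ V=38.0183 exercise | (k=6,j=3): S=116.5500, (K−S)⁺=0.0000, hold=14.2668 ⇒ V=14.2668 continue | (k=6,j=4): S=174.7987, (K−S)⁺=0.0000, hold=2.5085 ⇒ V=2.5085 continue | (k=6,j=5): S=262.1586, (K−S)⁺=0.0000, hold=0.0000 ⇒ V=0.0000 continue | (k=6,j=6): S=393.1788, (K−S)⁺=0.0000, hold=0.0000 ⇒ V=0.0000 continue  boundary S*=77.7117
step 5: (k=5,j=0): S=42.3104, (K−S)⁺=73.4196, hold=71.3172 ⇒ V=73.4196 exercise | (k=5,j=1): S=63.4561, (K−S)⁺=52.2739, hold=50.1715 ⇒ V=52.2739 exercise | (k=5,j=2): S=95.1698, (K−S)⁺=20.5602, hold=25.7878 ⇒ V=25.7878 continue | (k=5,j=3): S=142.7333, (K−S)⁺=0.0000, hold=8.2948 ⇒ V=8.2948 continue | (k=5,j=4): S=214.0677, (K−S)⁺=0.0000, hold=1.2441 ⇒ V=1.2441 continue | (k=5,j=5): S=321.0533, (K−S)⁺=0.0000, hold=0.0000 ⇒ V=0.0000 continue  boundary S*=63.4561
step 4: (k=4,j=0): S=51.8156, (K−S)⁺=63.9144, hold=61.8120 ⇒ V=63.9144 exercise | (k=4,j=1): S=77.7117, (K−S)⁺=38.0183, hold=38.4558 ⇒ V=38.4558 continue | (k=4,j=2): S=116.5500, (K−S)⁺=0.0000, hold=16.8202 ⇒ V=16.8202 continue | (k=4,j=3): S=174.7987, (K−S)⁺=0.0000, hold=4.7185 ⇒ V=4.7185 continue | (k=4,j=4): S=262.1586, (K−S)⁺=0.0000, hold=0.6171 ⇒ V=0.6171 continue  boundary S*=51.8156
step 3: (k=3,j=0): S=63.4561, (K−S)⁺=52.2739, hold=50.3841 ⇒ V=52.2739 exercise | (k=3,j=1): S=95.1698, (K−S)⁺=20.5602, hold=27.2454 ⇒ V=27.2454 continue | (k=3,j=2): S=142.7333, (K−S)⁺=0.0000, hold=10.6349 ⇒ V=10.6349 continue | (k=3,j=3): S=214.0677, (K−S)⁺=0.0000, hold=2.6401 ⇒ V=2.6401 continue  boundary S*=63.4561
step 2: (k=2,j=0): S=77.7117, (K−S)⁺=38.0183, hold=39.1640 ⇒ V=39.1640 continue | (k=2,j=1): S=116.5500, (K−S)⁺=0.0000, hold=18.6801 ⇒ V=18.6801 continue | (k=2,j=2): S=174.7987, (K−S)⁺=0.0000, hold=6.5574 ⇒ V=6.5574 continue  boundary S*=-
step 1: (k=1,j=0): S=95.1698, (K−S)⁺=20.5602, hold=28.5003 ⇒ V=28.5003 continue | (k=1,j=1): S=142.7333, (K−S)⁺=0.0000, hold=12.4509 ⇒ V=12.4509 continue  boundary S*=-
step 0: (k=0,j=0): S=116.5500, (K−S)⁺=0.0000, hold=20.1848 ⇒ V=20.1848 continue  boundary S*=-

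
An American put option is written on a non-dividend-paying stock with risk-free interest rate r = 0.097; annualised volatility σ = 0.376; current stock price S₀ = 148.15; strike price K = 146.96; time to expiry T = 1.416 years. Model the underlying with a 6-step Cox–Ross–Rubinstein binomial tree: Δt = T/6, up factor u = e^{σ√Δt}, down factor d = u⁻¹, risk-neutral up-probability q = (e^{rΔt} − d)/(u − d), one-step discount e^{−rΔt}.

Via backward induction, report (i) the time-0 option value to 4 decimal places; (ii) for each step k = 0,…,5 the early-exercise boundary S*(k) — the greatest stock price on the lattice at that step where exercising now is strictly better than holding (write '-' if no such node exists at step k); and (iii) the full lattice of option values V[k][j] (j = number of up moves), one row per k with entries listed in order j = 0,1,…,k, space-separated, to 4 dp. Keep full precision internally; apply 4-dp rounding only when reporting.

params: Δt=0.23600 u=1.20041 d=0.83305 q=0.51750 e^(-rΔt)=0.97737
t_6 payoffs: 97.4456 75.6109 44.1477 0.0000 0.0000 0.0000 0.0000
t_5: node(5,0) S=59.4374 payoff=87.5226 vs cont=84.1966 → 87.5226 [stop]  node(5,1) S=85.6479 payoff=61.3121 vs cont=57.9861 → 61.3121 [stop]  node(5,2) S=123.4165 payoff=23.5435 vs cont=20.8194 → 23.5435 [stop]  node(5,3) S=177.8402 payoff=0.0000 vs cont=0.0000 → 0.0000 [wait]  node(5,4) S=256.2634 payoff=0.0000 vs cont=0.0000 → 0.0000 [wait]  node(5,5) S=369.2693 payoff=0.0000 vs cont=0.0000 → 0.0000 [wait]  ⇒ S*(5)=123.4165
t_4: node(4,0) S=71.3491 payoff=75.6109 vs cont=72.2849 → 75.6109 [stop]  node(4,1) S=102.8123 payoff=44.1477 vs cont=40.8217 → 44.1477 [stop]  node(4,2) S=148.1500 payoff=0.0000 vs cont=11.1027 → 11.1027 [wait]  node(4,3) S=213.4805 payoff=0.0000 vs cont=0.0000 → 0.0000 [wait]  node(4,4) S=307.6202 payoff=0.0000 vs cont=0.0000 → 0.0000 [wait]  ⇒ S*(4)=102.8123
t_3: node(3,0) S=85.6479 payoff=61.3121 vs cont=57.9861 → 61.3121 [stop]  node(3,1) S=123.4165 payoff=23.5435 vs cont=26.4349 → 26.4349 [wait]  node(3,2) S=177.8402 payoff=0.0000 vs cont=5.2359 → 5.2359 [wait]  node(3,3) S=256.2634 payoff=0.0000 vs cont=0.0000 → 0.0000 [wait]  ⇒ S*(3)=85.6479
t_2: node(2,0) S=102.8123 payoff=44.1477 vs cont=42.2842 → 44.1477 [stop]  node(2,1) S=148.1500 payoff=0.0000 vs cont=15.1145 → 15.1145 [wait]  node(2,2) S=213.4805 payoff=0.0000 vs cont=2.4692 → 2.4692 [wait]  ⇒ S*(2)=102.8123
t_1: node(1,0) S=123.4165 payoff=23.5435 vs cont=28.4640 → 28.4640 [wait]  node(1,1) S=177.8402 payoff=0.0000 vs cont=8.3766 → 8.3766 [wait]  ⇒ S*(1)=-
t_0: node(0,0) S=148.1500 payoff=0.0000 vs cont=17.6599 → 17.6599 [wait]  ⇒ S*(0)=-

price = 17.6599
boundary = - - 102.8123 85.6479 102.8123 123.4165
tree:
17.6599
28.4640 8.3766
44.1477 15.1145 2.4692
61.3121 26.4349 5.2359 0.0000
75.6109 44.1477 11.1027 0.0000 0.0000
87.5226 61.3121 23.5435 0.0000 0.0000 0.0000
97.4456 75.6109 44.1477 0.0000 0.0000 0.0000 0.0000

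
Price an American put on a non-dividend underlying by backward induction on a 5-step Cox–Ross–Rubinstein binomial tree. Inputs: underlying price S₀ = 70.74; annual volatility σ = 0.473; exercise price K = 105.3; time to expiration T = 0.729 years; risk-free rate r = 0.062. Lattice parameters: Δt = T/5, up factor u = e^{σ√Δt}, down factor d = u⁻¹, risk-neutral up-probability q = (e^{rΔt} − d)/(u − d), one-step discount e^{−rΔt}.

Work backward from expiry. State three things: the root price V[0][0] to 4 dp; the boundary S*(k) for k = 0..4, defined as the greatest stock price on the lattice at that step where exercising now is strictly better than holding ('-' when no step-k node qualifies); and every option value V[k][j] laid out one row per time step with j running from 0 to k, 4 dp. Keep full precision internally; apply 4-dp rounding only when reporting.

Δt=0.14580, u=1.19795, d=0.83476, q=0.47997, disc=e^(-rΔt)=0.99100
k=5 terminal: V=max(K-S,0) → 76.6267 64.1517 46.2490 20.5572 0.0000 0.0000
k=4: j=0 S=34.3490 intr=70.9510 cont=70.0034 V=70.9510[EX]; j=1 S=49.2935 intr=56.0065 cont=55.0589 V=56.0065[EX]; j=2 S=70.7400 intr=34.5600 cont=33.6124 V=34.5600[EX]; j=3 S=101.5173 intr=3.7827 cont=10.5941 V=10.5941[hold]; j=4 S=145.6852 intr=0.0000 cont=0.0000 V=0.0000[hold]  S*(4)=70.7400
k=3: j=0 S=41.1483 intr=64.1517 cont=63.2041 V=64.1517[EX]; j=1 S=59.0510 intr=46.2490 cont=45.3014 V=46.2490[EX]; j=2 S=84.7428 intr=20.5572 cont=22.8495 V=22.8495[hold]; j=3 S=121.6124 intr=0.0000 cont=5.4597 V=5.4597[hold]  S*(3)=59.0510
k=2: j=0 S=49.2935 intr=56.0065 cont=55.0589 V=56.0065[EX]; j=1 S=70.7400 intr=34.5600 cont=34.7028 V=34.7028[hold]; j=2 S=101.5173 intr=3.7827 cont=14.3724 V=14.3724[hold]  S*(2)=49.2935
k=1: j=0 S=59.0510 intr=46.2490 cont=45.3693 V=46.2490[EX]; j=1 S=84.7428 intr=20.5572 cont=24.7203 V=24.7203[hold]  S*(1)=59.0510
k=0: j=0 S=70.7400 intr=34.5600 cont=35.5926 V=35.5926[hold]  S*(0)=-

price = 35.5926
boundary = - 59.0510 49.2935 59.0510 70.7400
tree:
35.5926
46.2490 24.7203
56.0065 34.7028 14.3724
64.1517 46.2490 22.8495 5.4597
70.9510 56.0065 34.5600 10.5941 0.0000
76.6267 64.1517 46.2490 20.5572 0.0000 0.0000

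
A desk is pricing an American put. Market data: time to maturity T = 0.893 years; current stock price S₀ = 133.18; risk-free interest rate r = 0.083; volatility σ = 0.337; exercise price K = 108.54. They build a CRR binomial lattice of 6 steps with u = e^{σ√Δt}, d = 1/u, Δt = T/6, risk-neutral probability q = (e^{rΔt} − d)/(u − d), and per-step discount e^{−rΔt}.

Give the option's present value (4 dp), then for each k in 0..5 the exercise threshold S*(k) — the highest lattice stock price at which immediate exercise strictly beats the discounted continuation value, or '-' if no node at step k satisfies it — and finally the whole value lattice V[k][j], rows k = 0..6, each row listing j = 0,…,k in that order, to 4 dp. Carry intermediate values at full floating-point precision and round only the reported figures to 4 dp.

price = 4.3068
boundary = - - - - 79.1748 90.1675
tree:
4.3068
7.3020 1.5923
12.0631 2.9983 0.3077
19.2639 5.5785 0.6427 0.0000
29.3652 10.2238 1.3421 0.0000 0.0000
39.0178 18.3725 2.8029 0.0000 0.0000 0.0000
47.4935 29.3652 5.8536 0.0000 0.0000 0.0000 0.0000

params: Δt=0.14883 u=1.13884 d=0.87809 q=0.51521 e^(-rΔt)=0.98772
t_6 payoffs: 47.4935 29.3652 5.8536 0.0000 0.0000 0.0000 0.0000
t_5: node(5,0) S=69.5222 payoff=39.0178 vs cont=37.6852 → 39.0178 [stop]  node(5,1) S=90.1675 payoff=18.3725 vs cont=17.0400 → 18.3725 [stop]  node(5,2) S=116.9435 payoff=0.0000 vs cont=2.8029 → 2.8029 [wait]  node(5,3) S=151.6708 payoff=0.0000 vs cont=0.0000 → 0.0000 [wait]  node(5,4) S=196.7108 payoff=0.0000 vs cont=0.0000 → 0.0000 [wait]  node(5,5) S=255.1257 payoff=0.0000 vs cont=0.0000 → 0.0000 [wait]  ⇒ S*(5)=90.1675
t_4: node(4,0) S=79.1748 payoff=29.3652 vs cont=28.0327 → 29.3652 [stop]  node(4,1) S=102.6864 payoff=5.8536 vs cont=10.2238 → 10.2238 [wait]  node(4,2) S=133.1800 payoff=0.0000 vs cont=1.3421 → 1.3421 [wait]  node(4,3) S=172.7289 payoff=0.0000 vs cont=0.0000 → 0.0000 [wait]  node(4,4) S=224.0223 payoff=0.0000 vs cont=0.0000 → 0.0000 [wait]  ⇒ S*(4)=79.1748
t_3: node(3,0) S=90.1675 payoff=18.3725 vs cont=19.2639 → 19.2639 [wait]  node(3,1) S=116.9435 payoff=0.0000 vs cont=5.5785 → 5.5785 [wait]  node(3,2) S=151.6708 payoff=0.0000 vs cont=0.6427 → 0.6427 [wait]  node(3,3) S=196.7108 payoff=0.0000 vs cont=0.0000 → 0.0000 [wait]  ⇒ S*(3)=-
t_2: node(2,0) S=102.6864 payoff=5.8536 vs cont=12.0631 → 12.0631 [wait]  node(2,1) S=133.1800 payoff=0.0000 vs cont=2.9983 → 2.9983 [wait]  node(2,2) S=172.7289 payoff=0.0000 vs cont=0.3077 → 0.3077 [wait]  ⇒ S*(2)=-
t_1: node(1,0) S=116.9435 payoff=0.0000 vs cont=7.3020 → 7.3020 [wait]  node(1,1) S=151.6708 payoff=0.0000 vs cont=1.5923 → 1.5923 [wait]  ⇒ S*(1)=-
t_0: node(0,0) S=133.1800 payoff=0.0000 vs cont=4.3068 → 4.3068 [wait]  ⇒ S*(0)=-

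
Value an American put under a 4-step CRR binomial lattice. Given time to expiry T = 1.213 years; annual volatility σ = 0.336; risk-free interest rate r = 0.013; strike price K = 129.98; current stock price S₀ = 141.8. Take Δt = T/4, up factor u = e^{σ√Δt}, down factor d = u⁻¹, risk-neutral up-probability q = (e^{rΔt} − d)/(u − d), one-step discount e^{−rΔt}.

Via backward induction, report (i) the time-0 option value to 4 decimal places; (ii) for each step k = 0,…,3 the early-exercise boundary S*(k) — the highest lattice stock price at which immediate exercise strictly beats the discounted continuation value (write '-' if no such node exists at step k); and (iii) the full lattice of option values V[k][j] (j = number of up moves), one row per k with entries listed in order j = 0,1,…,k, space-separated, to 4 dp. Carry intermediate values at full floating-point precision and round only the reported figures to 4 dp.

price = 14.1223
boundary = - - - 81.3964
tree:
14.1223
22.2582 4.8625
33.8217 9.1159 0.0000
48.5836 17.0901 0.0000 0.0000
62.3331 32.0395 0.0000 0.0000 0.0000

Δt=0.30325, u=1.20325, d=0.83108, q=0.46449, disc=e^(-rΔt)=0.99607
k=4 terminal: V=max(K-S,0) → 62.3331 32.0395 0.0000 0.0000 0.0000
k=3: j=0 S=81.3964 intr=48.5836 cont=48.0722 V=48.5836[EX]; j=1 S=117.8472 intr=12.1328 cont=17.0901 V=17.0901[hold]; j=2 S=170.6213 intr=0.0000 cont=0.0000 V=0.0000[hold]; j=3 S=247.0287 intr=0.0000 cont=0.0000 V=0.0000[hold]  S*(3)=81.3964
k=2: j=0 S=97.9405 intr=32.0395 cont=33.8217 V=33.8217[hold]; j=1 S=141.8000 intr=0.0000 cont=9.1159 V=9.1159[hold]; j=2 S=205.3007 intr=0.0000 cont=0.0000 V=0.0000[hold]  S*(2)=-
k=1: j=0 S=117.8472 intr=12.1328 cont=22.2582 V=22.2582[hold]; j=1 S=170.6213 intr=0.0000 cont=4.8625 V=4.8625[hold]  S*(1)=-
k=0: j=0 S=141.8000 intr=0.0000 cont=14.1223 V=14.1223[hold]  S*(0)=-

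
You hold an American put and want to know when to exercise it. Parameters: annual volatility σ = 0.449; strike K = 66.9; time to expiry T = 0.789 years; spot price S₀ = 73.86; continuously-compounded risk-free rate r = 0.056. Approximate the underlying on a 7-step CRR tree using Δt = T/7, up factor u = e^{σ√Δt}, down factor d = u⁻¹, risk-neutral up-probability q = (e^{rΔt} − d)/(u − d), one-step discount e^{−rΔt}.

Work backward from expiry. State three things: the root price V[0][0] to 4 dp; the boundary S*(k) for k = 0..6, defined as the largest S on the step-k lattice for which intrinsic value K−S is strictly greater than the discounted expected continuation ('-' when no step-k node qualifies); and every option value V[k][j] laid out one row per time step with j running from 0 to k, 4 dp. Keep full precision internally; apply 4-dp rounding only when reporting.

Δt=0.11271, u=1.16270, d=0.86007, q=0.48331, disc=e^(-rΔt)=0.99371
k=7 terminal: V=max(K-S,0) → 41.1876 32.1403 19.9096 3.3753 0.0000 0.0000 0.0000 0.0000
k=6: j=0 S=29.8957 intr=37.0043 cont=36.5833 V=37.0043[EX]; j=1 S=40.4150 intr=26.4850 cont=26.0640 V=26.4850[EX]; j=2 S=54.6356 intr=12.2644 cont=11.8434 V=12.2644[EX]; j=3 S=73.8600 intr=0.0000 cont=1.7330 V=1.7330[hold]; j=4 S=99.8487 intr=0.0000 cont=0.0000 V=0.0000[hold]; j=5 S=134.9820 intr=0.0000 cont=0.0000 V=0.0000[hold]; j=6 S=182.4775 intr=0.0000 cont=0.0000 V=0.0000[hold]  S*(6)=54.6356
k=5: j=0 S=34.7597 intr=32.1403 cont=31.7194 V=32.1403[EX]; j=1 S=46.9904 intr=19.9096 cont=19.4886 V=19.9096[EX]; j=2 S=63.5247 intr=3.3753 cont=7.1293 V=7.1293[hold]; j=3 S=85.8768 intr=0.0000 cont=0.8898 V=0.8898[hold]; j=4 S=116.0939 intr=0.0000 cont=0.0000 V=0.0000[hold]; j=5 S=156.9432 intr=0.0000 cont=0.0000 V=0.0000[hold]  S*(5)=46.9904
k=4: j=0 S=40.4150 intr=26.4850 cont=26.0640 V=26.4850[EX]; j=1 S=54.6356 intr=12.2644 cont=13.6464 V=13.6464[hold]; j=2 S=73.8600 intr=0.0000 cont=4.0878 V=4.0878[hold]; j=3 S=99.8487 intr=0.0000 cont=0.4569 V=0.4569[hold]; j=4 S=134.9820 intr=0.0000 cont=0.0000 V=0.0000[hold]  S*(4)=40.4150
k=3: j=0 S=46.9904 intr=19.9096 cont=20.1524 V=20.1524[hold]; j=1 S=63.5247 intr=3.3753 cont=8.9698 V=8.9698[hold]; j=2 S=85.8768 intr=0.0000 cont=2.3183 V=2.3183[hold]; j=3 S=116.0939 intr=0.0000 cont=0.2346 V=0.2346[hold]  S*(3)=-
k=2: j=0 S=54.6356 intr=12.2644 cont=14.6550 V=14.6550[hold]; j=1 S=73.8600 intr=0.0000 cont=5.7189 V=5.7189[hold]; j=2 S=99.8487 intr=0.0000 cont=1.3029 V=1.3029[hold]  S*(2)=-
k=1: j=0 S=63.5247 intr=3.3753 cont=10.2710 V=10.2710[hold]; j=1 S=85.8768 intr=0.0000 cont=3.5621 V=3.5621[hold]  S*(1)=-
k=0: j=0 S=73.8600 intr=0.0000 cont=6.9843 V=6.9843[hold]  S*(0)=-

price = 6.9843
boundary = - - - - 40.4150 46.9904 54.6356
tree:
6.9843
10.2710 3.5621
14.6550 5.7189 1.3029
20.1524 8.9698 2.3183 0.2346
26.4850 13.6464 4.0878 0.4569 0.0000
32.1403 19.9096 7.1293 0.8898 0.0000 0.0000
37.0043 26.4850 12.2644 1.7330 0.0000 0.0000 0.0000
41.1876 32.1403 19.9096 3.3753 0.0000 0.0000 0.0000 0.0000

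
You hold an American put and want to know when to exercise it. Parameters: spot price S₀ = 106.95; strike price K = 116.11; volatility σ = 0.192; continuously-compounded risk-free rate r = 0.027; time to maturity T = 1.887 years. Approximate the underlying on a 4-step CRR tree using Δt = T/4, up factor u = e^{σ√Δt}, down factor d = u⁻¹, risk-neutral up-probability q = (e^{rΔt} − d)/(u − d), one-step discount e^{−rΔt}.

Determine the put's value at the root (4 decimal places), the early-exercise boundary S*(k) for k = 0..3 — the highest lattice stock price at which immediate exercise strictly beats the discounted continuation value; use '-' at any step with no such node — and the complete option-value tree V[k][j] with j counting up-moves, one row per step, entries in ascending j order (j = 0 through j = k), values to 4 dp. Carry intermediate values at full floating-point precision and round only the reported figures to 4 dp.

price = 14.6090
boundary = - - 82.1556 93.7365
tree:
14.6090
22.8240 7.2526
33.9544 12.9321 2.0958
44.1046 22.3735 4.3815 0.0000
53.0007 33.9544 9.1600 0.0000 0.0000

Δt=0.47175, u=1.14096, d=0.87645, q=0.51554, disc=e^(-rΔt)=0.98734
k=4 terminal: V=max(K-S,0) → 53.0007 33.9544 9.1600 0.0000 0.0000
k=3: j=0 S=72.0054 intr=44.1046 cont=42.6350 V=44.1046[EX]; j=1 S=93.7365 intr=22.3735 cont=20.9039 V=22.3735[EX]; j=2 S=122.0261 intr=0.0000 cont=4.3815 V=4.3815[hold]; j=3 S=158.8534 intr=0.0000 cont=0.0000 V=0.0000[hold]  S*(3)=93.7365
k=2: j=0 S=82.1556 intr=33.9544 cont=32.4849 V=33.9544[EX]; j=1 S=106.9500 intr=9.1600 cont=12.9321 V=12.9321[hold]; j=2 S=139.2274 intr=0.0000 cont=2.0958 V=2.0958[hold]  S*(2)=82.1556
k=1: j=0 S=93.7365 intr=22.3735 cont=22.8240 V=22.8240[hold]; j=1 S=122.0261 intr=0.0000 cont=7.2526 V=7.2526[hold]  S*(1)=-
k=0: j=0 S=106.9500 intr=9.1600 cont=14.6090 V=14.6090[hold]  S*(0)=-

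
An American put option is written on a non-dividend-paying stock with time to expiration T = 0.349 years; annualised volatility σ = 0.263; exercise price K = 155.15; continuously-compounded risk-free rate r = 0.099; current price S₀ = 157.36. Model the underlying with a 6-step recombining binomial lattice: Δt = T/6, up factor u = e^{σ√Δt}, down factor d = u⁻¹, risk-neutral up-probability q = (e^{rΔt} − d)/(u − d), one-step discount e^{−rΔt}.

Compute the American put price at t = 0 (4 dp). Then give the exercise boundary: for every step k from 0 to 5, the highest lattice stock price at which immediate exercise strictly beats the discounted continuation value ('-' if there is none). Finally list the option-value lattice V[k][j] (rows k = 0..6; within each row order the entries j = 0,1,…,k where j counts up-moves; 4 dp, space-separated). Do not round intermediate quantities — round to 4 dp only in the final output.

Δt=0.05817, u=1.06548, d=0.93854, q=0.52964, disc=e^(-rΔt)=0.99426
k=6 terminal: V=max(K-S,0) → 47.5998 33.0528 16.5383 0.0000 0.0000 0.0000 0.0000
k=5: j=0 S=114.5931 intr=40.5569 cont=39.6660 V=40.5569[EX]; j=1 S=130.0927 intr=25.0573 cont=24.1665 V=25.0573[EX]; j=2 S=147.6887 intr=7.4613 cont=7.7343 V=7.7343[hold]; j=3 S=167.6647 intr=0.0000 cont=0.0000 V=0.0000[hold]; j=4 S=190.3426 intr=0.0000 cont=0.0000 V=0.0000[hold]; j=5 S=216.0878 intr=0.0000 cont=0.0000 V=0.0000[hold]  S*(5)=130.0927
k=4: j=0 S=122.0972 intr=33.0528 cont=32.1620 V=33.0528[EX]; j=1 S=138.6117 intr=16.5383 cont=15.7911 V=16.5383[EX]; j=2 S=157.3600 intr=0.0000 cont=3.6170 V=3.6170[hold]; j=3 S=178.6441 intr=0.0000 cont=0.0000 V=0.0000[hold]; j=4 S=202.8071 intr=0.0000 cont=0.0000 V=0.0000[hold]  S*(4)=138.6117
k=3: j=0 S=130.0927 intr=25.0573 cont=24.1665 V=25.0573[EX]; j=1 S=147.6887 intr=7.4613 cont=9.6390 V=9.6390[hold]; j=2 S=167.6647 intr=0.0000 cont=1.6915 V=1.6915[hold]; j=3 S=190.3426 intr=0.0000 cont=0.0000 V=0.0000[hold]  S*(3)=130.0927
k=2: j=0 S=138.6117 intr=16.5383 cont=16.7941 V=16.7941[hold]; j=1 S=157.3600 intr=0.0000 cont=5.3985 V=5.3985[hold]; j=2 S=178.6441 intr=0.0000 cont=0.7911 V=0.7911[hold]  S*(2)=-
k=1: j=0 S=147.6887 intr=7.4613 cont=10.6968 V=10.6968[hold]; j=1 S=167.6647 intr=0.0000 cont=2.9412 V=2.9412[hold]  S*(1)=-
k=0: j=0 S=157.3600 intr=0.0000 cont=6.5513 V=6.5513[hold]  S*(0)=-

price = 6.5513
boundary = - - - 130.0927 138.6117 130.0927
tree:
6.5513
10.6968 2.9412
16.7941 5.3985 0.7911
25.0573 9.6390 1.6915 0.0000
33.0528 16.5383 3.6170 0.0000 0.0000
40.5569 25.0573 7.7343 0.0000 0.0000 0.0000
47.5998 33.0528 16.5383 0.0000 0.0000 0.0000 0.0000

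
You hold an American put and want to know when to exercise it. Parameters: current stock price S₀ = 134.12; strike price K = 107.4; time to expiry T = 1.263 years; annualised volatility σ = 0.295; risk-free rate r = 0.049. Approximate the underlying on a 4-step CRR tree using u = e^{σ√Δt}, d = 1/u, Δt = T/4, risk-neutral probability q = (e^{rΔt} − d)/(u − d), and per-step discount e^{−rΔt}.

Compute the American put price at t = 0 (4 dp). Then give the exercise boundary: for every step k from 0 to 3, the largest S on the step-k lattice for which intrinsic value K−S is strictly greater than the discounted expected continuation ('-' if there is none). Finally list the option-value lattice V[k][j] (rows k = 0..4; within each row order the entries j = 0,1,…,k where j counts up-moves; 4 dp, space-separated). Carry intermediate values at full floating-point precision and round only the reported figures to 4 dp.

params: Δt=0.31575 u=1.18030 d=0.84725 q=0.50547 e^(-rΔt)=0.98465
t_4 payoffs: 38.2918 11.1254 0.0000 0.0000 0.0000
t_3: node(3,0) S=81.5682 payoff=25.8318 vs cont=24.1830 → 25.8318 [stop]  node(3,1) S=113.6325 payoff=0.0000 vs cont=5.4174 → 5.4174 [wait]  node(3,2) S=158.3013 payoff=0.0000 vs cont=0.0000 → 0.0000 [wait]  node(3,3) S=220.5294 payoff=0.0000 vs cont=0.0000 → 0.0000 [wait]  ⇒ S*(3)=81.5682
t_2: node(2,0) S=96.2746 payoff=11.1254 vs cont=15.2748 → 15.2748 [wait]  node(2,1) S=134.1200 payoff=0.0000 vs cont=2.6379 → 2.6379 [wait]  node(2,2) S=186.8424 payoff=0.0000 vs cont=0.0000 → 0.0000 [wait]  ⇒ S*(2)=-
t_1: node(1,0) S=113.6325 payoff=0.0000 vs cont=8.7508 → 8.7508 [wait]  node(1,1) S=158.3013 payoff=0.0000 vs cont=1.2845 → 1.2845 [wait]  ⇒ S*(1)=-
t_0: node(0,0) S=134.1200 payoff=0.0000 vs cont=4.9004 → 4.9004 [wait]  ⇒ S*(0)=-

price = 4.9004
boundary = - - - 81.5682
tree:
4.9004
8.7508 1.2845
15.2748 2.6379 0.0000
25.8318 5.4174 0.0000 0.0000
38.2918 11.1254 0.0000 0.0000 0.0000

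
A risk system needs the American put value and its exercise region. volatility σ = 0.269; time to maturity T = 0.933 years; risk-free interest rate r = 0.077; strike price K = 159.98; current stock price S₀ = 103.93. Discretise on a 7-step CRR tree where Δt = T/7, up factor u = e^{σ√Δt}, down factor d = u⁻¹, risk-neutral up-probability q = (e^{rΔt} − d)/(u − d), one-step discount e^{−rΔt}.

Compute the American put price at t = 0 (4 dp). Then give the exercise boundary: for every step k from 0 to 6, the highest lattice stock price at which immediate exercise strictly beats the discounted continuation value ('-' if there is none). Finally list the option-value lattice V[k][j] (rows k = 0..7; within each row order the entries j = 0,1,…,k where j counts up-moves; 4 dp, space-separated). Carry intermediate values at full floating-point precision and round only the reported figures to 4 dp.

price = 56.0500
boundary = 103.9300 114.6547 126.4861 114.6547 126.4861 114.6547 126.4861
tree:
56.0500
65.7715 45.3253
74.5837 56.0500 33.4939
82.5716 65.7715 45.3253 21.9093
89.8123 74.5837 56.0500 33.4939 11.9776
96.3757 82.5716 65.7715 45.3253 20.6419 4.4634
102.3252 89.8123 74.5837 56.0500 33.4939 9.5519 0.0000
107.7182 96.3757 82.5716 65.7715 45.3253 20.4416 0.0000 0.0000

Δt=0.13329, u=1.10319, d=0.90646, q=0.52790, disc=e^(-rΔt)=0.98979
k=7 terminal: V=max(K-S,0) → 107.7182 96.3757 82.5716 65.7715 45.3253 20.4416 0.0000 0.0000
k=6: j=0 S=57.6548 intr=102.3252 cont=100.6917 V=102.3252[EX]; j=1 S=70.1677 intr=89.8123 cont=88.1788 V=89.8123[EX]; j=2 S=85.3963 intr=74.5837 cont=72.9502 V=74.5837[EX]; j=3 S=103.9300 intr=56.0500 cont=54.4165 V=56.0500[EX]; j=4 S=126.4861 intr=33.4939 cont=31.8604 V=33.4939[EX]; j=5 S=153.9376 intr=6.0424 cont=9.5519 V=9.5519[hold]; j=6 S=187.3469 intr=0.0000 cont=0.0000 V=0.0000[hold]  S*(6)=126.4861
k=5: j=0 S=63.6043 intr=96.3757 cont=94.7422 V=96.3757[EX]; j=1 S=77.4084 intr=82.5716 cont=80.9381 V=82.5716[EX]; j=2 S=94.2085 intr=65.7715 cont=64.1380 V=65.7715[EX]; j=3 S=114.6547 intr=45.3253 cont=43.6918 V=45.3253[EX]; j=4 S=139.5384 intr=20.4416 cont=20.6419 V=20.6419[hold]; j=5 S=169.8226 intr=0.0000 cont=4.4634 V=4.4634[hold]  S*(5)=114.6547
k=4: j=0 S=70.1677 intr=89.8123 cont=88.1788 V=89.8123[EX]; j=1 S=85.3963 intr=74.5837 cont=72.9502 V=74.5837[EX]; j=2 S=103.9300 intr=56.0500 cont=54.4165 V=56.0500[EX]; j=3 S=126.4861 intr=33.4939 cont=31.9651 V=33.4939[EX]; j=4 S=153.9376 intr=6.0424 cont=11.9776 V=11.9776[hold]  S*(4)=126.4861
k=3: j=0 S=77.4084 intr=82.5716 cont=80.9381 V=82.5716[EX]; j=1 S=94.2085 intr=65.7715 cont=64.1380 V=65.7715[EX]; j=2 S=114.6547 intr=45.3253 cont=43.6918 V=45.3253[EX]; j=3 S=139.5384 intr=20.4416 cont=21.9093 V=21.9093[hold]  S*(3)=114.6547
k=2: j=0 S=85.3963 intr=74.5837 cont=72.9502 V=74.5837[EX]; j=1 S=103.9300 intr=56.0500 cont=54.4165 V=56.0500[EX]; j=2 S=126.4861 intr=33.4939 cont=32.6273 V=33.4939[EX]  S*(2)=126.4861
k=1: j=0 S=94.2085 intr=65.7715 cont=64.1380 V=65.7715[EX]; j=1 S=114.6547 intr=45.3253 cont=43.6918 V=45.3253[EX]  S*(1)=114.6547
k=0: j=0 S=103.9300 intr=56.0500 cont=54.4165 V=56.0500[EX]  S*(0)=103.9300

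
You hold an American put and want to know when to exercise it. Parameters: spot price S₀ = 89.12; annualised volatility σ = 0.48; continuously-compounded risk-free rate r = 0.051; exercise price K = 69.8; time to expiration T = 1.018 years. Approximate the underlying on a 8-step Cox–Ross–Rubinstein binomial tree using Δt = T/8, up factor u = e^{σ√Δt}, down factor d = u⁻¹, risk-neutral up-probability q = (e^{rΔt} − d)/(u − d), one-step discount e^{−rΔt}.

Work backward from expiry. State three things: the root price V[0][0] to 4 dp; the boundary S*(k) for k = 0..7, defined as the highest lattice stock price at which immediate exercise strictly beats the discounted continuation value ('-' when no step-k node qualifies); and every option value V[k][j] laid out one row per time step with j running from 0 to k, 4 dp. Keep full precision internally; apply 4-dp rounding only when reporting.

price = 6.4993
boundary = - - - - - 37.8584 44.9288 53.3197
tree:
6.4993
9.5135 3.2730
13.5697 5.1822 1.2178
18.7692 8.0363 2.1139 0.2489
25.0253 12.1449 3.6272 0.4783 0.0000
31.9416 17.7604 6.1345 0.9192 0.0000 0.0000
37.8993 24.8712 10.1822 1.7663 0.0000 0.0000 0.0000
42.9195 31.9416 16.4803 3.3942 0.0000 0.0000 0.0000 0.0000
47.1497 37.8993 24.8712 6.5224 0.0000 0.0000 0.0000 0.0000 0.0000

params: Δt=0.12725 u=1.18676 d=0.84263 q=0.47622 e^(-rΔt)=0.99353
t_8 payoffs: 47.1497 37.8993 24.8712 6.5224 0.0000 0.0000 0.0000 0.0000 0.0000
t_7: node(7,0) S=26.8805 payoff=42.9195 vs cont=42.4680 → 42.9195 [stop]  node(7,1) S=37.8584 payoff=31.9416 vs cont=31.4901 → 31.9416 [stop]  node(7,2) S=53.3197 payoff=16.4803 vs cont=16.0288 → 16.4803 [stop]  node(7,3) S=75.0953 payoff=0.0000 vs cont=3.3942 → 3.3942 [wait]  node(7,4) S=105.7640 payoff=0.0000 vs cont=0.0000 → 0.0000 [wait]  node(7,5) S=148.9577 payoff=0.0000 vs cont=0.0000 → 0.0000 [wait]  node(7,6) S=209.7916 payoff=0.0000 vs cont=0.0000 → 0.0000 [wait]  node(7,7) S=295.4699 payoff=0.0000 vs cont=0.0000 → 0.0000 [wait]  ⇒ S*(7)=53.3197
t_6: node(6,0) S=31.9007 payoff=37.8993 vs cont=37.4478 → 37.8993 [stop]  node(6,1) S=44.9288 payoff=24.8712 vs cont=24.4197 → 24.8712 [stop]  node(6,2) S=63.2776 payoff=6.5224 vs cont=10.1822 → 10.1822 [wait]  node(6,3) S=89.1200 payoff=0.0000 vs cont=1.7663 → 1.7663 [wait]  node(6,4) S=125.5164 payoff=0.0000 vs cont=0.0000 → 0.0000 [wait]  node(6,5) S=176.7769 payoff=0.0000 vs cont=0.0000 → 0.0000 [wait]  node(6,6) S=248.9721 payoff=0.0000 vs cont=0.0000 → 0.0000 [wait]  ⇒ S*(6)=44.9288
t_5: node(5,0) S=37.8584 payoff=31.9416 vs cont=31.4901 → 31.9416 [stop]  node(5,1) S=53.3197 payoff=16.4803 vs cont=17.7604 → 17.7604 [wait]  node(5,2) S=75.0953 payoff=0.0000 vs cont=6.1345 → 6.1345 [wait]  node(5,3) S=105.7640 payoff=0.0000 vs cont=0.9192 → 0.9192 [wait]  node(5,4) S=148.9577 payoff=0.0000 vs cont=0.0000 → 0.0000 [wait]  node(5,5) S=209.7916 payoff=0.0000 vs cont=0.0000 → 0.0000 [wait]  ⇒ S*(5)=37.8584
t_4: node(4,0) S=44.9288 payoff=24.8712 vs cont=25.0253 → 25.0253 [wait]  node(4,1) S=63.2776 payoff=6.5224 vs cont=12.1449 → 12.1449 [wait]  node(4,2) S=89.1200 payoff=0.0000 vs cont=3.6272 → 3.6272 [wait]  node(4,3) S=125.5164 payoff=0.0000 vs cont=0.4783 → 0.4783 [wait]  node(4,4) S=176.7769 payoff=0.0000 vs cont=0.0000 → 0.0000 [wait]  ⇒ S*(4)=-
t_3: node(3,0) S=53.3197 payoff=16.4803 vs cont=18.7692 → 18.7692 [wait]  node(3,1) S=75.0953 payoff=0.0000 vs cont=8.0363 → 8.0363 [wait]  node(3,2) S=105.7640 payoff=0.0000 vs cont=2.1139 → 2.1139 [wait]  node(3,3) S=148.9577 payoff=0.0000 vs cont=0.2489 → 0.2489 [wait]  ⇒ S*(3)=-
t_2: node(2,0) S=63.2776 payoff=6.5224 vs cont=13.5697 → 13.5697 [wait]  node(2,1) S=89.1200 payoff=0.0000 vs cont=5.1822 → 5.1822 [wait]  node(2,2) S=125.5164 payoff=0.0000 vs cont=1.2178 → 1.2178 [wait]  ⇒ S*(2)=-
t_1: node(1,0) S=75.0953 payoff=0.0000 vs cont=9.5135 → 9.5135 [wait]  node(1,1) S=105.7640 payoff=0.0000 vs cont=3.2730 → 3.2730 [wait]  ⇒ S*(1)=-
t_0: node(0,0) S=89.1200 payoff=0.0000 vs cont=6.4993 → 6.4993 [wait]  ⇒ S*(0)=-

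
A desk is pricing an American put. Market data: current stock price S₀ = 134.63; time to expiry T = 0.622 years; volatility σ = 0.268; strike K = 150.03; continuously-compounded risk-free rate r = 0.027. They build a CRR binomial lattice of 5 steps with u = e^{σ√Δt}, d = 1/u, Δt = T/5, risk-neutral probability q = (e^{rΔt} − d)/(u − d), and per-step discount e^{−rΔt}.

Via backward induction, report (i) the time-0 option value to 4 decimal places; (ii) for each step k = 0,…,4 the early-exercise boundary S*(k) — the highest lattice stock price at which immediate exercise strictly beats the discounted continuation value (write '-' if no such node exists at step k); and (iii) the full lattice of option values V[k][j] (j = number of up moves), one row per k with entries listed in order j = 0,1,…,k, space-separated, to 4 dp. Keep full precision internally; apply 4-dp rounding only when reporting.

Δt=0.12440  u=1.09914  d=0.90981  q=0.49416  discount=0.99665
step 5 (expiry): payoffs max(K−S,0) = 66.1064 48.6418 27.5429 2.0533 0.0000 0.0000
step 4: (k=4,j=0): S=92.2435, (K−S)⁺=57.7865, hold=57.2834 ⇒ V=57.7865 exercise | (k=4,j=1): S=111.4394, (K−S)⁺=38.5906, hold=38.0875 ⇒ V=38.5906 exercise | (k=4,j=2): S=134.6300, (K−S)⁺=15.4000, hold=14.8969 ⇒ V=15.4000 exercise | (k=4,j=3): S=162.6466, (K−S)⁺=0.0000, hold=1.0352 ⇒ V=1.0352 continue | (k=4,j=4): S=196.4934, (K−S)⁺=0.0000, hold=0.0000 ⇒ V=0.0000 continue  boundary S*=134.6300
step 3: (k=3,j=0): S=101.3882, (K−S)⁺=48.6418, hold=48.1388 ⇒ V=48.6418 exercise | (k=3,j=1): S=122.4871, (K−S)⁺=27.5429, hold=27.0398 ⇒ V=27.5429 exercise | (k=3,j=2): S=147.9767, (K−S)⁺=2.0533, hold=8.2737 ⇒ V=8.2737 continue | (k=3,j=3): S=178.7707, (K−S)⁺=0.0000, hold=0.5219 ⇒ V=0.5219 continue  boundary S*=122.4871
step 2: (k=2,j=0): S=111.4394, (K−S)⁺=38.5906, hold=38.0875 ⇒ V=38.5906 exercise | (k=2,j=1): S=134.6300, (K−S)⁺=15.4000, hold=17.9605 ⇒ V=17.9605 continue | (k=2,j=2): S=162.6466, (K−S)⁺=0.0000, hold=4.4282 ⇒ V=4.4282 continue  boundary S*=111.4394
step 1: (k=1,j=0): S=122.4871, (K−S)⁺=27.5429, hold=28.3009 ⇒ V=28.3009 continue | (k=1,j=1): S=147.9767, (K−S)⁺=2.0533, hold=11.2356 ⇒ V=11.2356 continue  boundary S*=-
step 0: (k=0,j=0): S=134.6300, (K−S)⁺=15.4000, hold=19.8013 ⇒ V=19.8013 continue  boundary S*=-

price = 19.8013
boundary = - - 111.4394 122.4871 134.6300
tree:
19.8013
28.3009 11.2356
38.5906 17.9605 4.4282
48.6418 27.5429 8.2737 0.5219
57.7865 38.5906 15.4000 1.0352 0.0000
66.1064 48.6418 27.5429 2.0533 0.0000 0.0000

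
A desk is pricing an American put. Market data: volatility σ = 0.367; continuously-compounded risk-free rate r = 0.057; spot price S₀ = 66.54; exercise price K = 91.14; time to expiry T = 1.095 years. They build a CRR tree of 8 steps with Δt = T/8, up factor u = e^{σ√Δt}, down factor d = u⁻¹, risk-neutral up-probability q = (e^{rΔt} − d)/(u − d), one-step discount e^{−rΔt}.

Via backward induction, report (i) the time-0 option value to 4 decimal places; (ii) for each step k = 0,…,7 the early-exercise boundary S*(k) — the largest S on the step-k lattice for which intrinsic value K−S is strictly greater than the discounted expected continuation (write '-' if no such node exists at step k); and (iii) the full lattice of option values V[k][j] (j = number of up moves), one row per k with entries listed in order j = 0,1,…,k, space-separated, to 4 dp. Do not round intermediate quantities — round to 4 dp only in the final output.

params: Δt=0.13687 u=1.14543 d=0.87304 q=0.49486 e^(-rΔt)=0.99223
t_8 payoffs: 68.6834 61.6769 52.4844 40.4237 24.6000 3.8393 0.0000 0.0000 0.0000
t_7: node(7,0) S=25.7223 payoff=65.4177 vs cont=64.7094 → 65.4177 [stop]  node(7,1) S=33.7478 payoff=57.3922 vs cont=56.6839 → 57.3922 [stop]  node(7,2) S=44.2772 payoff=46.8628 vs cont=46.1545 → 46.8628 [stop]  node(7,3) S=58.0919 payoff=33.0481 vs cont=32.3398 → 33.0481 [stop]  node(7,4) S=76.2167 payoff=14.9233 vs cont=14.2150 → 14.9233 [stop]  node(7,5) S=99.9966 payoff=0.0000 vs cont=1.9243 → 1.9243 [wait]  node(7,6) S=131.1959 payoff=0.0000 vs cont=0.0000 → 0.0000 [wait]  node(7,7) S=172.1294 payoff=0.0000 vs cont=0.0000 → 0.0000 [wait]  ⇒ S*(7)=76.2167
t_6: node(6,0) S=29.4631 payoff=61.6769 vs cont=60.9686 → 61.6769 [stop]  node(6,1) S=38.6556 payoff=52.4844 vs cont=51.7761 → 52.4844 [stop]  node(6,2) S=50.7163 payoff=40.4237 vs cont=39.7154 → 40.4237 [stop]  node(6,3) S=66.5400 payoff=24.6000 vs cont=23.8917 → 24.6000 [stop]  node(6,4) S=87.3007 payoff=3.8393 vs cont=8.4246 → 8.4246 [wait]  node(6,5) S=114.5388 payoff=0.0000 vs cont=0.9645 → 0.9645 [wait]  node(6,6) S=150.2753 payoff=0.0000 vs cont=0.0000 → 0.0000 [wait]  ⇒ S*(6)=66.5400
t_5: node(5,0) S=33.7478 payoff=57.3922 vs cont=56.6839 → 57.3922 [stop]  node(5,1) S=44.2772 payoff=46.8628 vs cont=46.1545 → 46.8628 [stop]  node(5,2) S=58.0919 payoff=33.0481 vs cont=32.3398 → 33.0481 [stop]  node(5,3) S=76.2167 payoff=14.9233 vs cont=16.4664 → 16.4664 [wait]  node(5,4) S=99.9966 payoff=0.0000 vs cont=4.6961 → 4.6961 [wait]  node(5,5) S=131.1959 payoff=0.0000 vs cont=0.4834 → 0.4834 [wait]  ⇒ S*(5)=58.0919
t_4: node(4,0) S=38.6556 payoff=52.4844 vs cont=51.7761 → 52.4844 [stop]  node(4,1) S=50.7163 payoff=40.4237 vs cont=39.7154 → 40.4237 [stop]  node(4,2) S=66.5400 payoff=24.6000 vs cont=24.6494 → 24.6494 [wait]  node(4,3) S=87.3007 payoff=3.8393 vs cont=10.5590 → 10.5590 [wait]  node(4,4) S=114.5388 payoff=0.0000 vs cont=2.5911 → 2.5911 [wait]  ⇒ S*(4)=50.7163
t_3: node(3,0) S=44.2772 payoff=46.8628 vs cont=46.1545 → 46.8628 [stop]  node(3,1) S=58.0919 payoff=33.0481 vs cont=32.3641 → 33.0481 [stop]  node(3,2) S=76.2167 payoff=14.9233 vs cont=17.5393 → 17.5393 [wait]  node(3,3) S=99.9966 payoff=0.0000 vs cont=6.5646 → 6.5646 [wait]  ⇒ S*(3)=58.0919
t_2: node(2,0) S=50.7163 payoff=40.4237 vs cont=39.7154 → 40.4237 [stop]  node(2,1) S=66.5400 payoff=24.6000 vs cont=25.1762 → 25.1762 [wait]  node(2,2) S=87.3007 payoff=3.8393 vs cont=12.0142 → 12.0142 [wait]  ⇒ S*(2)=50.7163
t_1: node(1,0) S=58.0919 payoff=33.0481 vs cont=32.6228 → 33.0481 [stop]  node(1,1) S=76.2167 payoff=14.9233 vs cont=18.5178 → 18.5178 [wait]  ⇒ S*(1)=58.0919
t_0: node(0,0) S=66.5400 payoff=24.6000 vs cont=25.6567 → 25.6567 [wait]  ⇒ S*(0)=-

price = 25.6567
boundary = - 58.0919 50.7163 58.0919 50.7163 58.0919 66.5400 76.2167
tree:
25.6567
33.0481 18.5178
40.4237 25.1762 12.0142
46.8628 33.0481 17.5393 6.5646
52.4844 40.4237 24.6494 10.5590 2.5911
57.3922 46.8628 33.0481 16.4664 4.6961 0.4834
61.6769 52.4844 40.4237 24.6000 8.4246 0.9645 0.0000
65.4177 57.3922 46.8628 33.0481 14.9233 1.9243 0.0000 0.0000
68.6834 61.6769 52.4844 40.4237 24.6000 3.8393 0.0000 0.0000 0.0000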